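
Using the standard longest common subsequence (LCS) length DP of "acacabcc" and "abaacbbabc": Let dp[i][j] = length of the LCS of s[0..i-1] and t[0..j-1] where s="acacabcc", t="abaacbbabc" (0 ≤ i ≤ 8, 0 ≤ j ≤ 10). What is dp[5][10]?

   ''  a  b  a  a  c  b  b  a  b  c
''  0  0  0  0  0  0  0  0  0  0  0
 a  0  1  1  1  1  1  1  1  1  1  1
 c  0  1  1  1  1  2  2  2  2  2  2
 a  0  1  1  2  2  2  2  2  3  3  3
 c  0  1  1  2  2  3  3  3  3  3  4
 a  0  1  1  2  3  3  3  3  4  4  4
 b  0  1  2  2  3  3  4  4  4  5  5
 c  0  1  2  2  3  4  4  4  4  5  6
 c  0  1  2  2  3  4  4  4  4  5  6

4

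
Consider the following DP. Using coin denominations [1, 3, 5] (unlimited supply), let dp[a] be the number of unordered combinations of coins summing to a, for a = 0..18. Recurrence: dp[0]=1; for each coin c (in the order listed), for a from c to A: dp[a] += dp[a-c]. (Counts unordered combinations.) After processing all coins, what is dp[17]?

15

after  coin     0     1     2     3     4     5     6     7     8     9    10    11    12    13    14    15    16    17    18
          1     1     1     1     1     1     1     1     1     1     1     1     1     1     1     1     1     1     1     1
          3     1     1     1     2     2     2     3     3     3     4     4     4     5     5     5     6     6     6     7
          5     1     1     1     2     2     3     4     4     5     6     7     8     9    10    11    13    14    15    17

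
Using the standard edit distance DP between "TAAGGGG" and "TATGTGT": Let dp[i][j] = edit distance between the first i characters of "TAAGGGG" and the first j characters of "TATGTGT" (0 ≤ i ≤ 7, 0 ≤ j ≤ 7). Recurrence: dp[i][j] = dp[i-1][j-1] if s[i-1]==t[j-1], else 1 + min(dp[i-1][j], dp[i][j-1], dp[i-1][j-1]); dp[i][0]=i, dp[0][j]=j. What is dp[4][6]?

3

   ''  T  A  T  G  T  G  T
''  0  1  2  3  4  5  6  7
 T  1  0  1  2  3  4  5  6
 A  2  1  0  1  2  3  4  5
 A  3  2  1  1  2  3  4  5
 G  4  3  2  2  1  2  3  4
 G  5  4  3  3  2  2  2  3
 G  6  5  4  4  3  3  2  3
 G  7  6  5  5  4  4  3  3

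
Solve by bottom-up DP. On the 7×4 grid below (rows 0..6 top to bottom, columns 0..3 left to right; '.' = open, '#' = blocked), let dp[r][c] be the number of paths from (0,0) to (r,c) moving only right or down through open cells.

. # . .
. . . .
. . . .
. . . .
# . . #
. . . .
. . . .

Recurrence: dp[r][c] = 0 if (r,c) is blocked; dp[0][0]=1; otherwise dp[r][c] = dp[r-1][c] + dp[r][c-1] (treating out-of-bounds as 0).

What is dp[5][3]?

12

r\c   0   1   2   3
  0   1   0   0   0
  1   1   1   1   1
  2   1   2   3   4
  3   1   3   6  10
  4   0   3   9   0
  5   0   3  12  12
  6   0   3  15  27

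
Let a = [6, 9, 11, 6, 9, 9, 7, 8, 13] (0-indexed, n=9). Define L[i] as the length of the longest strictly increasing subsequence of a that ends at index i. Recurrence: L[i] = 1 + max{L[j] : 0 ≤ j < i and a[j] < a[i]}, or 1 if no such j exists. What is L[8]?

   i    0    1    2    3    4    5    6    7    8
a[i]    6    9   11    6    9    9    7    8   13
L[i]    1    2    3    1    2    2    2    3    4

4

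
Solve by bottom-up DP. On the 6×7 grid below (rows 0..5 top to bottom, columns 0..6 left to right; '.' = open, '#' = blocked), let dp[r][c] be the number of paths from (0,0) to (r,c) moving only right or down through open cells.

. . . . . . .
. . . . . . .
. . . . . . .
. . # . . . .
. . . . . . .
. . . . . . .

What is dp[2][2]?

r\c   0   1   2   3   4   5   6
  0   1   1   1   1   1   1   1
  1   1   2   3   4   5   6   7
  2   1   3   6  10  15  21  28
  3   1   4   0  10  25  46  74
  4   1   5   5  15  40  86 160
  5   1   6  11  26  66 152 312

6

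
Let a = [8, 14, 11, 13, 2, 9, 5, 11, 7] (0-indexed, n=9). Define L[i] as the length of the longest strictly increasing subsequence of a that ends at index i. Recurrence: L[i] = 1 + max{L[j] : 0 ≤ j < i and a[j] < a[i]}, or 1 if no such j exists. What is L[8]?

3

   i    0    1    2    3    4    5    6    7    8
a[i]    8   14   11   13    2    9    5   11    7
L[i]    1    2    2    3    1    2    2    3    3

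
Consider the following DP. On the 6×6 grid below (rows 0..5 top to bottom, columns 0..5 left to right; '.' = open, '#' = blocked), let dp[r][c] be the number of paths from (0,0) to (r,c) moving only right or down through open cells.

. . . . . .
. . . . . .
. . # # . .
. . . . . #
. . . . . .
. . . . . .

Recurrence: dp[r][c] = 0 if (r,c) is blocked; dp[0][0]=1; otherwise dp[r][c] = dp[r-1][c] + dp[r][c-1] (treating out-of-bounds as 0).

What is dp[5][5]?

72

r\c   0   1   2   3   4   5
  0   1   1   1   1   1   1
  1   1   2   3   4   5   6
  2   1   3   0   0   5  11
  3   1   4   4   4   9   0
  4   1   5   9  13  22  22
  5   1   6  15  28  50  72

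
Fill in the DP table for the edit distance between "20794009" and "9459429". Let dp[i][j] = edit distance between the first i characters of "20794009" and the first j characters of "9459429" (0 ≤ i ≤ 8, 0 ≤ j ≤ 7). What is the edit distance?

   ''  9  4  5  9  4  2  9
''  0  1  2  3  4  5  6  7
 2  1  1  2  3  4  5  5  6
 0  2  2  2  3  4  5  6  6
 7  3  3  3  3  4  5  6  7
 9  4  3  4  4  3  4  5  6
 4  5  4  3  4  4  3  4  5
 0  6  5  4  4  5  4  4  5
 0  7  6  5  5  5  5  5  5
 9  8  7  6  6  5  6  6  5

5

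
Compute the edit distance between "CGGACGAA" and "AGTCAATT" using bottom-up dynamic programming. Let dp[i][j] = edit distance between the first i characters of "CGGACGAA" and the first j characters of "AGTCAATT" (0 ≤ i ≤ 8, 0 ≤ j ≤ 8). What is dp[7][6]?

4

   ''  A  G  T  C  A  A  T  T
''  0  1  2  3  4  5  6  7  8
 C  1  1  2  3  3  4  5  6  7
 G  2  2  1  2  3  4  5  6  7
 G  3  3  2  2  3  4  5  6  7
 A  4  3  3  3  3  3  4  5  6
 C  5  4  4  4  3  4  4  5  6
 G  6  5  4  5  4  4  5  5  6
 A  7  6  5  5  5  4  4  5  6
 A  8  7  6  6  6  5  4  5  6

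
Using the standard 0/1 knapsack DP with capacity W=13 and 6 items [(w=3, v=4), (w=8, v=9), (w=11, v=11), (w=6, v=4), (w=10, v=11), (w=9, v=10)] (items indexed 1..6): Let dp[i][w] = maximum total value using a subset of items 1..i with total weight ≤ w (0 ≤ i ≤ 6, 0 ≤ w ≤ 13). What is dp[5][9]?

9

i\w   0   1   2   3   4   5   6   7   8   9  10  11  12  13
  0   0   0   0   0   0   0   0   0   0   0   0   0   0   0
  1   0   0   0   4   4   4   4   4   4   4   4   4   4   4
  2   0   0   0   4   4   4   4   4   9   9   9  13  13  13
  3   0   0   0   4   4   4   4   4   9   9   9  13  13  13
  4   0   0   0   4   4   4   4   4   9   9   9  13  13  13
  5   0   0   0   4   4   4   4   4   9   9  11  13  13  15
  6   0   0   0   4   4   4   4   4   9  10  11  13  14  15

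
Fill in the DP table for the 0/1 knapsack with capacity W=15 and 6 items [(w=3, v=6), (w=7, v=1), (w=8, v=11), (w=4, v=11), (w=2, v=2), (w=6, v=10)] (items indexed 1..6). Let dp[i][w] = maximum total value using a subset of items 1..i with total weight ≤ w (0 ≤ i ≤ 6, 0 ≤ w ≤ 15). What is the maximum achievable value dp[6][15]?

i\w   0   1   2   3   4   5   6   7   8   9  10  11  12  13  14  15
  0   0   0   0   0   0   0   0   0   0   0   0   0   0   0   0   0
  1   0   0   0   6   6   6   6   6   6   6   6   6   6   6   6   6
  2   0   0   0   6   6   6   6   6   6   6   7   7   7   7   7   7
  3   0   0   0   6   6   6   6   6  11  11  11  17  17  17  17  17
  4   0   0   0   6  11  11  11  17  17  17  17  17  22  22  22  28
  5   0   0   2   6  11  11  13  17  17  19  19  19  22  22  24  28
  6   0   0   2   6  11  11  13  17  17  19  21  21  23  27  27  29

29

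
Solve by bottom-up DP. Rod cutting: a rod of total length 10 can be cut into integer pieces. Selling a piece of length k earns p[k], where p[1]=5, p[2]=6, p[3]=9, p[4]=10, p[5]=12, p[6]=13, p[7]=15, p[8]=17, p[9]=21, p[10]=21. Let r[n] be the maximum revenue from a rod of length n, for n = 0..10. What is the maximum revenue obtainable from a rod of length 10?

50

   n    0    1    2    3    4    5    6    7    8    9   10
r[n]    0    5   10   15   20   25   30   35   40   45   50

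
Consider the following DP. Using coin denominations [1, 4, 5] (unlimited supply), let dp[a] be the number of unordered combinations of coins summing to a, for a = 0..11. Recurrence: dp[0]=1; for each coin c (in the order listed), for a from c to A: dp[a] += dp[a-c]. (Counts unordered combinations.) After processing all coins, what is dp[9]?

after  coin     0     1     2     3     4     5     6     7     8     9    10    11
          1     1     1     1     1     1     1     1     1     1     1     1     1
          4     1     1     1     1     2     2     2     2     3     3     3     3
          5     1     1     1     1     2     3     3     3     4     5     6     6

5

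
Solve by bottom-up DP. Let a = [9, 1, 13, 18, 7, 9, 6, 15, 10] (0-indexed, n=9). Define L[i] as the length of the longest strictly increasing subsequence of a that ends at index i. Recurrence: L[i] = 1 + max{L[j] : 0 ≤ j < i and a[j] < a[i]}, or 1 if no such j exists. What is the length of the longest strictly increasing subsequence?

4

   i    0    1    2    3    4    5    6    7    8
a[i]    9    1   13   18    7    9    6   15   10
L[i]    1    1    2    3    2    3    2    4    4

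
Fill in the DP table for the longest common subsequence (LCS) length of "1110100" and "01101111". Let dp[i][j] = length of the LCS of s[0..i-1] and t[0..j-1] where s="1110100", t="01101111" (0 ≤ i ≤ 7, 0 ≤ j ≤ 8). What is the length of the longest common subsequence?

   ''  0  1  1  0  1  1  1  1
''  0  0  0  0  0  0  0  0  0
 1  0  0  1  1  1  1  1  1  1
 1  0  0  1  2  2  2  2  2  2
 1  0  0  1  2  2  3  3  3  3
 0  0  1  1  2  3  3  3  3  3
 1  0  1  2  2  3  4  4  4  4
 0  0  1  2  2  3  4  4  4  4
 0  0  1  2  2  3  4  4  4  4

4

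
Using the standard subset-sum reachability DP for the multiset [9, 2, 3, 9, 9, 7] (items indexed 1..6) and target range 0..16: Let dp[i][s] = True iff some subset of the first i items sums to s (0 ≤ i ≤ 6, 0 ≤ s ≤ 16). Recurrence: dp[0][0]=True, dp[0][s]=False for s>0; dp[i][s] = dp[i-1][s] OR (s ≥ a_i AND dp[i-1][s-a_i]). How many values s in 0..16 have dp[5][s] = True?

8

i\s   0   1   2   3   4   5   6   7   8   9  10  11  12  13  14  15  16
  0   T   F   F   F   F   F   F   F   F   F   F   F   F   F   F   F   F
  1   T   F   F   F   F   F   F   F   F   T   F   F   F   F   F   F   F
  2   T   F   T   F   F   F   F   F   F   T   F   T   F   F   F   F   F
  3   T   F   T   T   F   T   F   F   F   T   F   T   T   F   T   F   F
  4   T   F   T   T   F   T   F   F   F   T   F   T   T   F   T   F   F
  5   T   F   T   T   F   T   F   F   F   T   F   T   T   F   T   F   F
  6   T   F   T   T   F   T   F   T   F   T   T   T   T   F   T   F   T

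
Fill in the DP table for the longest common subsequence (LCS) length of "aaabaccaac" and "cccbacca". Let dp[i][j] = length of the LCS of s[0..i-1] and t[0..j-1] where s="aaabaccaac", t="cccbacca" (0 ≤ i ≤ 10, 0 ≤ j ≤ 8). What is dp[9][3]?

2

   ''  c  c  c  b  a  c  c  a
''  0  0  0  0  0  0  0  0  0
 a  0  0  0  0  0  1  1  1  1
 a  0  0  0  0  0  1  1  1  2
 a  0  0  0  0  0  1  1  1  2
 b  0  0  0  0  1  1  1  1  2
 a  0  0  0  0  1  2  2  2  2
 c  0  1  1  1  1  2  3  3  3
 c  0  1  2  2  2  2  3  4  4
 a  0  1  2  2  2  3  3  4  5
 a  0  1  2  2  2  3  3  4  5
 c  0  1  2  3  3  3  4  4  5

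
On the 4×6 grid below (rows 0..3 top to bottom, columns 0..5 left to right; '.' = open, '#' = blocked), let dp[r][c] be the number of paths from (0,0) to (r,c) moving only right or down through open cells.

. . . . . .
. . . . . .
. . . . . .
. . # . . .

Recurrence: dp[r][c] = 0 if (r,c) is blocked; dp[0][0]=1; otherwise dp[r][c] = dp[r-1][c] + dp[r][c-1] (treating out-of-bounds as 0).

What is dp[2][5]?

r\c   0   1   2   3   4   5
  0   1   1   1   1   1   1
  1   1   2   3   4   5   6
  2   1   3   6  10  15  21
  3   1   4   0  10  25  46

21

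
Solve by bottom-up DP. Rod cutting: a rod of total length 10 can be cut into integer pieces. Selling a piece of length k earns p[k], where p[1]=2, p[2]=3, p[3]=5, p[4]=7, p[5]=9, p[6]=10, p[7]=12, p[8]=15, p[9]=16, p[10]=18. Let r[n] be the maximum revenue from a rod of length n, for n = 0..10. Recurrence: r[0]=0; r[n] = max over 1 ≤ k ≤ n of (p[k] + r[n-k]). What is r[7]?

   n    0    1    2    3    4    5    6    7    8    9   10
r[n]    0    2    4    6    8   10   12   14   16   18   20

14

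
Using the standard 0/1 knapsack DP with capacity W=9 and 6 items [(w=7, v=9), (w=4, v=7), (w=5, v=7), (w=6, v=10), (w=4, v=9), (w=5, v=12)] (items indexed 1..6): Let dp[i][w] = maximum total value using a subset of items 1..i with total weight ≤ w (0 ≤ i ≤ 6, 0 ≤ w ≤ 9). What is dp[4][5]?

i\w   0   1   2   3   4   5   6   7   8   9
  0   0   0   0   0   0   0   0   0   0   0
  1   0   0   0   0   0   0   0   9   9   9
  2   0   0   0   0   7   7   7   9   9   9
  3   0   0   0   0   7   7   7   9   9  14
  4   0   0   0   0   7   7  10  10  10  14
  5   0   0   0   0   9   9  10  10  16  16
  6   0   0   0   0   9  12  12  12  16  21

7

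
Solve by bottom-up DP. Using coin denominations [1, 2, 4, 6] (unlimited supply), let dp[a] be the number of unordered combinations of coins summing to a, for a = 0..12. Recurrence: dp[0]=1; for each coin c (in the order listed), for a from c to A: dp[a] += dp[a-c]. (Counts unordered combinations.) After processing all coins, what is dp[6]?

7

after  coin     0     1     2     3     4     5     6     7     8     9    10    11    12
          1     1     1     1     1     1     1     1     1     1     1     1     1     1
          2     1     1     2     2     3     3     4     4     5     5     6     6     7
          4     1     1     2     2     4     4     6     6     9     9    12    12    16
          6     1     1     2     2     4     4     7     7    11    11    16    16    23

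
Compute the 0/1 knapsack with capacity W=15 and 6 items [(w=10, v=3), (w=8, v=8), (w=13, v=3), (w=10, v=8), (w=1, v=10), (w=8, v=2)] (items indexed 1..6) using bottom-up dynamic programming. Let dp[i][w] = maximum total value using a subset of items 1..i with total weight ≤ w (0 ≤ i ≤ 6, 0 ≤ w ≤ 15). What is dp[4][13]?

8

i\w   0   1   2   3   4   5   6   7   8   9  10  11  12  13  14  15
  0   0   0   0   0   0   0   0   0   0   0   0   0   0   0   0   0
  1   0   0   0   0   0   0   0   0   0   0   3   3   3   3   3   3
  2   0   0   0   0   0   0   0   0   8   8   8   8   8   8   8   8
  3   0   0   0   0   0   0   0   0   8   8   8   8   8   8   8   8
  4   0   0   0   0   0   0   0   0   8   8   8   8   8   8   8   8
  5   0  10  10  10  10  10  10  10  10  18  18  18  18  18  18  18
  6   0  10  10  10  10  10  10  10  10  18  18  18  18  18  18  18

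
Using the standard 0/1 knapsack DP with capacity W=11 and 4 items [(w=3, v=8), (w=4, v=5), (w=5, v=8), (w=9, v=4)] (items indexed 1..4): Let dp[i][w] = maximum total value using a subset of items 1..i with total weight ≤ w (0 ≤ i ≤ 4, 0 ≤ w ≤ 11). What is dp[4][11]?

16

i\w   0   1   2   3   4   5   6   7   8   9  10  11
  0   0   0   0   0   0   0   0   0   0   0   0   0
  1   0   0   0   8   8   8   8   8   8   8   8   8
  2   0   0   0   8   8   8   8  13  13  13  13  13
  3   0   0   0   8   8   8   8  13  16  16  16  16
  4   0   0   0   8   8   8   8  13  16  16  16  16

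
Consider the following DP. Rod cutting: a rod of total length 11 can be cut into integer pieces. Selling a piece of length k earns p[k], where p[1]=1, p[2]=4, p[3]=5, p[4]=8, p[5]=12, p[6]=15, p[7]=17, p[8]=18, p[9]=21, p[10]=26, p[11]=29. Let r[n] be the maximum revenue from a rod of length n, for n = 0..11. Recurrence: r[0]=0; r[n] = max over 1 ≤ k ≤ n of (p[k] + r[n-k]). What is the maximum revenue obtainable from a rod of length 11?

29

   n    0    1    2    3    4    5    6    7    8    9   10   11
r[n]    0    1    4    5    8   12   15   17   19   21   26   29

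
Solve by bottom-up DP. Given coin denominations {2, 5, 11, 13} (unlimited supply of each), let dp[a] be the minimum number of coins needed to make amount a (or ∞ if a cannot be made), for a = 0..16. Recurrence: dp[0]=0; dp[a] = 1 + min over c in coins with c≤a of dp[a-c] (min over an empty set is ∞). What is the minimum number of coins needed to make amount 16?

 a  0  1  2  3  4  5  6  7  8  9 10 11 12 13 14 15 16
dp  0  -  1  -  2  1  3  2  4  3  2  1  3  1  4  2  2
(- denotes ∞ / unreachable)

2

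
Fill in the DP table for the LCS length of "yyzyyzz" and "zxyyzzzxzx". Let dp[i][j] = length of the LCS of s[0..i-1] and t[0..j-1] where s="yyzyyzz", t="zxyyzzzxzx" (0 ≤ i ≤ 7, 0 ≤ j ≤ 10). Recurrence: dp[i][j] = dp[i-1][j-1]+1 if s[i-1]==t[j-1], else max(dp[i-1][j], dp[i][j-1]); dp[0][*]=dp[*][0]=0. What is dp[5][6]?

   ''  z  x  y  y  z  z  z  x  z  x
''  0  0  0  0  0  0  0  0  0  0  0
 y  0  0  0  1  1  1  1  1  1  1  1
 y  0  0  0  1  2  2  2  2  2  2  2
 z  0  1  1  1  2  3  3  3  3  3  3
 y  0  1  1  2  2  3  3  3  3  3  3
 y  0  1  1  2  3  3  3  3  3  3  3
 z  0  1  1  2  3  4  4  4  4  4  4
 z  0  1  1  2  3  4  5  5  5  5  5

3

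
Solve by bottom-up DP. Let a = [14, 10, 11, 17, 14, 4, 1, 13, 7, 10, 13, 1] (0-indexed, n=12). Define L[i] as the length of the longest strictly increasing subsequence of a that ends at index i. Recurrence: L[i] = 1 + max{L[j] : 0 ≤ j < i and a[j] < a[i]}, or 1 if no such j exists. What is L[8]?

   i    0    1    2    3    4    5    6    7    8    9   10   11
a[i]   14   10   11   17   14    4    1   13    7   10   13    1
L[i]    1    1    2    3    3    1    1    3    2    3    4    1

2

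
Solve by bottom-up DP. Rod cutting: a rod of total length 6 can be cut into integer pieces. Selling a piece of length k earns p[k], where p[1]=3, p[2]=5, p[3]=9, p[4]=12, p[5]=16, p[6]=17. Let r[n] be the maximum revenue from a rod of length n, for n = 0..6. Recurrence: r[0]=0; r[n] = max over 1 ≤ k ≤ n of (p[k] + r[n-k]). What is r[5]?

16

   n    0    1    2    3    4    5    6
r[n]    0    3    6    9   12   16   19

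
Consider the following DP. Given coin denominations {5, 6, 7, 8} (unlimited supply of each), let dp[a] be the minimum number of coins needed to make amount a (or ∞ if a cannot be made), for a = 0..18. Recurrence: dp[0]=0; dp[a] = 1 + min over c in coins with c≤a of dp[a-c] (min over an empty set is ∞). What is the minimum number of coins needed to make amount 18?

 a  0  1  2  3  4  5  6  7  8  9 10 11 12 13 14 15 16 17 18
dp  0  -  -  -  -  1  1  1  1  -  2  2  2  2  2  2  2  3  3
(- denotes ∞ / unreachable)

3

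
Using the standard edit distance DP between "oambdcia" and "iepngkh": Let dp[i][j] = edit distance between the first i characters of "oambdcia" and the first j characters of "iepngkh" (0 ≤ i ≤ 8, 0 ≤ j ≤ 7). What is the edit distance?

8

   ''  i  e  p  n  g  k  h
''  0  1  2  3  4  5  6  7
 o  1  1  2  3  4  5  6  7
 a  2  2  2  3  4  5  6  7
 m  3  3  3  3  4  5  6  7
 b  4  4  4  4  4  5  6  7
 d  5  5  5  5  5  5  6  7
 c  6  6  6  6  6  6  6  7
 i  7  6  7  7  7  7  7  7
 a  8  7  7  8  8  8  8  8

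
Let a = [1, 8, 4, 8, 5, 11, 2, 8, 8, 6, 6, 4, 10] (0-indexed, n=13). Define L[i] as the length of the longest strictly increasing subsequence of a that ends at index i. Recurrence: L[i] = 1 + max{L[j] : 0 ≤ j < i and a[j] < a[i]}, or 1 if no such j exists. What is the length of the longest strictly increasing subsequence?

   i    0    1    2    3    4    5    6    7    8    9   10   11   12
a[i]    1    8    4    8    5   11    2    8    8    6    6    4   10
L[i]    1    2    2    3    3    4    2    4    4    4    4    3    5

5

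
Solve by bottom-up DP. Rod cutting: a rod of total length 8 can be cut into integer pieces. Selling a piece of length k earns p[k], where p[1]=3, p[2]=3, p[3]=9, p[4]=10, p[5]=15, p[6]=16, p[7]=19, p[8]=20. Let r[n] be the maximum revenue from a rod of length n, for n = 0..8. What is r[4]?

12

   n    0    1    2    3    4    5    6    7    8
r[n]    0    3    6    9   12   15   18   21   24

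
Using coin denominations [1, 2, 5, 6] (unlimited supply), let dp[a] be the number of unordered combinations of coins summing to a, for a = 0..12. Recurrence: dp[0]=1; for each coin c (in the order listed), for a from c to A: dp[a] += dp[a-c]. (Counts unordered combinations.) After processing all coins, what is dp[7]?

after  coin     0     1     2     3     4     5     6     7     8     9    10    11    12
          1     1     1     1     1     1     1     1     1     1     1     1     1     1
          2     1     1     2     2     3     3     4     4     5     5     6     6     7
          5     1     1     2     2     3     4     5     6     7     8    10    11    13
          6     1     1     2     2     3     4     6     7     9    10    13    15    19

7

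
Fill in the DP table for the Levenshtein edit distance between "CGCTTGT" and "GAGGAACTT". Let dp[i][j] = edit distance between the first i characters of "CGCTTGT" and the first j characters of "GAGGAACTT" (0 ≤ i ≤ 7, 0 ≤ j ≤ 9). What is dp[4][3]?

3

   ''  G  A  G  G  A  A  C  T  T
''  0  1  2  3  4  5  6  7  8  9
 C  1  1  2  3  4  5  6  6  7  8
 G  2  1  2  2  3  4  5  6  7  8
 C  3  2  2  3  3  4  5  5  6  7
 T  4  3  3  3  4  4  5  6  5  6
 T  5  4  4  4  4  5  5  6  6  5
 G  6  5  5  4  4  5  6  6  7  6
 T  7  6  6  5  5  5  6  7  6  7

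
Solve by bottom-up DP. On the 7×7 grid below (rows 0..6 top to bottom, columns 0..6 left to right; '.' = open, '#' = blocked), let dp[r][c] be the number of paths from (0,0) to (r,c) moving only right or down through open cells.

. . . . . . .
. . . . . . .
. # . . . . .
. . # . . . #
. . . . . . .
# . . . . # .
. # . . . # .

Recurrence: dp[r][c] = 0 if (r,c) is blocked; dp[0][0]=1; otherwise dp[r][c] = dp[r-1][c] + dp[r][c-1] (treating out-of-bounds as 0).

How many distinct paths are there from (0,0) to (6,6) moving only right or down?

65

r\c   0   1   2   3   4   5   6
  0   1   1   1   1   1   1   1
  1   1   2   3   4   5   6   7
  2   1   0   3   7  12  18  25
  3   1   1   0   7  19  37   0
  4   1   2   2   9  28  65  65
  5   0   2   4  13  41   0  65
  6   0   0   4  17  58   0  65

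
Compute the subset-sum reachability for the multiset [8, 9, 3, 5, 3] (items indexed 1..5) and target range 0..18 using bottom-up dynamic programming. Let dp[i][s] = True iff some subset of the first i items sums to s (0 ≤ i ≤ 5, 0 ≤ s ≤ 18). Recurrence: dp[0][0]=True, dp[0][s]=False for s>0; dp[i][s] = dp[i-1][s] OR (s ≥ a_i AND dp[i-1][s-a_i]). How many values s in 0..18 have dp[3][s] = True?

i\s   0   1   2   3   4   5   6   7   8   9  10  11  12  13  14  15  16  17  18
  0   T   F   F   F   F   F   F   F   F   F   F   F   F   F   F   F   F   F   F
  1   T   F   F   F   F   F   F   F   T   F   F   F   F   F   F   F   F   F   F
  2   T   F   F   F   F   F   F   F   T   T   F   F   F   F   F   F   F   T   F
  3   T   F   F   T   F   F   F   F   T   T   F   T   T   F   F   F   F   T   F
  4   T   F   F   T   F   T   F   F   T   T   F   T   T   T   T   F   T   T   F
  5   T   F   F   T   F   T   T   F   T   T   F   T   T   T   T   T   T   T   F

7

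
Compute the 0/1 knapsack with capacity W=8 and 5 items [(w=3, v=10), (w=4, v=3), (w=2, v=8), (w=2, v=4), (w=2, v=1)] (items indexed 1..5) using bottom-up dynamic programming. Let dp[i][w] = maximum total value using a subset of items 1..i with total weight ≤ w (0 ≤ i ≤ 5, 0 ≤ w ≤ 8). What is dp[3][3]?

10

i\w   0   1   2   3   4   5   6   7   8
  0   0   0   0   0   0   0   0   0   0
  1   0   0   0  10  10  10  10  10  10
  2   0   0   0  10  10  10  10  13  13
  3   0   0   8  10  10  18  18  18  18
  4   0   0   8  10  12  18  18  22  22
  5   0   0   8  10  12  18  18  22  22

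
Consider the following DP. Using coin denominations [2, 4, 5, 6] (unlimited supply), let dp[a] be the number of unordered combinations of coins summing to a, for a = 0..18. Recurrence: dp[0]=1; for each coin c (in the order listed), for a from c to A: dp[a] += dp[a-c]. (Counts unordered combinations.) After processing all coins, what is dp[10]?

6

after  coin     0     1     2     3     4     5     6     7     8     9    10    11    12    13    14    15    16    17    18
          2     1     0     1     0     1     0     1     0     1     0     1     0     1     0     1     0     1     0     1
          4     1     0     1     0     2     0     2     0     3     0     3     0     4     0     4     0     5     0     5
          5     1     0     1     0     2     1     2     1     3     2     4     2     5     3     6     4     7     5     8
          6     1     0     1     0     2     1     3     1     4     2     6     3     8     4    10     6    13     8    16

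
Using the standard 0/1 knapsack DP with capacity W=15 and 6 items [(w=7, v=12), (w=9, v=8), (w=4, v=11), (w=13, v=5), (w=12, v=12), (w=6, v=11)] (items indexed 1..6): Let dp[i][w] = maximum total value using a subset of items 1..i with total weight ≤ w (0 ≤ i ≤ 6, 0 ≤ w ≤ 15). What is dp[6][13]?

i\w   0   1   2   3   4   5   6   7   8   9  10  11  12  13  14  15
  0   0   0   0   0   0   0   0   0   0   0   0   0   0   0   0   0
  1   0   0   0   0   0   0   0  12  12  12  12  12  12  12  12  12
  2   0   0   0   0   0   0   0  12  12  12  12  12  12  12  12  12
  3   0   0   0   0  11  11  11  12  12  12  12  23  23  23  23  23
  4   0   0   0   0  11  11  11  12  12  12  12  23  23  23  23  23
  5   0   0   0   0  11  11  11  12  12  12  12  23  23  23  23  23
  6   0   0   0   0  11  11  11  12  12  12  22  23  23  23  23  23

23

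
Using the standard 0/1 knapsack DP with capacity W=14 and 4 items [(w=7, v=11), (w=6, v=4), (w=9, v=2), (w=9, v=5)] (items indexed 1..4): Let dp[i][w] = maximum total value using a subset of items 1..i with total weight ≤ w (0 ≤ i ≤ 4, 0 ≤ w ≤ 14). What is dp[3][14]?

15

i\w   0   1   2   3   4   5   6   7   8   9  10  11  12  13  14
  0   0   0   0   0   0   0   0   0   0   0   0   0   0   0   0
  1   0   0   0   0   0   0   0  11  11  11  11  11  11  11  11
  2   0   0   0   0   0   0   4  11  11  11  11  11  11  15  15
  3   0   0   0   0   0   0   4  11  11  11  11  11  11  15  15
  4   0   0   0   0   0   0   4  11  11  11  11  11  11  15  15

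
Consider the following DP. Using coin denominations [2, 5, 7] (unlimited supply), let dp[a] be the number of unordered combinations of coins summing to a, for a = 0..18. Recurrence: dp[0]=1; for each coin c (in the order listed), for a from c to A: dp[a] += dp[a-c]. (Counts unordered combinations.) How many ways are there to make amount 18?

4

after  coin     0     1     2     3     4     5     6     7     8     9    10    11    12    13    14    15    16    17    18
          2     1     0     1     0     1     0     1     0     1     0     1     0     1     0     1     0     1     0     1
          5     1     0     1     0     1     1     1     1     1     1     2     1     2     1     2     2     2     2     2
          7     1     0     1     0     1     1     1     2     1     2     2     2     3     2     4     3     4     4     4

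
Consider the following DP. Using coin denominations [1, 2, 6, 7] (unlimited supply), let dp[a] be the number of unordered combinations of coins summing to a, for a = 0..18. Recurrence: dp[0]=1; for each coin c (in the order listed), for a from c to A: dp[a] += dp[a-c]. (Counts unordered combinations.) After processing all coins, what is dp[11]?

after  coin     0     1     2     3     4     5     6     7     8     9    10    11    12    13    14    15    16    17    18
          1     1     1     1     1     1     1     1     1     1     1     1     1     1     1     1     1     1     1     1
          2     1     1     2     2     3     3     4     4     5     5     6     6     7     7     8     8     9     9    10
          6     1     1     2     2     3     3     5     5     7     7     9     9    12    12    15    15    18    18    22
          7     1     1     2     2     3     3     5     6     8     9    11    12    15    17    21    23    27    29    34

12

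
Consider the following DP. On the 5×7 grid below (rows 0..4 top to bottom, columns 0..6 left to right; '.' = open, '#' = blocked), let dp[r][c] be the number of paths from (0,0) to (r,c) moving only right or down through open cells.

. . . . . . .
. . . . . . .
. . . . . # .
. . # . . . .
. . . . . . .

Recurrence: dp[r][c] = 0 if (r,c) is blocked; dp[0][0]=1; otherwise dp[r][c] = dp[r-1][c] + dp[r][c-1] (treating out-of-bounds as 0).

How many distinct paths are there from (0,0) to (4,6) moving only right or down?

r\c   0   1   2   3   4   5   6
  0   1   1   1   1   1   1   1
  1   1   2   3   4   5   6   7
  2   1   3   6  10  15   0   7
  3   1   4   0  10  25  25  32
  4   1   5   5  15  40  65  97

97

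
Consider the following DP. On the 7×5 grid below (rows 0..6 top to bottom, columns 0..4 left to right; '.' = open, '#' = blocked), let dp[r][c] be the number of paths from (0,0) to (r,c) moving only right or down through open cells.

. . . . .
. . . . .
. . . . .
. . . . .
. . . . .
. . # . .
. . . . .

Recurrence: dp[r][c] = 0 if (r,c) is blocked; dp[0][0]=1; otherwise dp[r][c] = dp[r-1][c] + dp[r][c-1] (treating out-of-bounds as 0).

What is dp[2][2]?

6

r\c   0   1   2   3   4
  0   1   1   1   1   1
  1   1   2   3   4   5
  2   1   3   6  10  15
  3   1   4  10  20  35
  4   1   5  15  35  70
  5   1   6   0  35 105
  6   1   7   7  42 147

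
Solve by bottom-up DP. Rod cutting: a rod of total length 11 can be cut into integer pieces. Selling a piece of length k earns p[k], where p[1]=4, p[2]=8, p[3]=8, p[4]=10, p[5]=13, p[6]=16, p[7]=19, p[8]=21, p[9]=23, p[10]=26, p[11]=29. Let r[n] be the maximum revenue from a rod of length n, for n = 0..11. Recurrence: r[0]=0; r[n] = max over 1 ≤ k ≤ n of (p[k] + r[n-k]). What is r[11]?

44

   n    0    1    2    3    4    5    6    7    8    9   10   11
r[n]    0    4    8   12   16   20   24   28   32   36   40   44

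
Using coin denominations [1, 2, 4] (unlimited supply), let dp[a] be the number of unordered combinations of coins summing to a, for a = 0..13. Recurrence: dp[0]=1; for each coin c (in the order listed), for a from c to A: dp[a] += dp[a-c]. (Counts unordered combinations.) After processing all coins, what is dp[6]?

6

after  coin     0     1     2     3     4     5     6     7     8     9    10    11    12    13
          1     1     1     1     1     1     1     1     1     1     1     1     1     1     1
          2     1     1     2     2     3     3     4     4     5     5     6     6     7     7
          4     1     1     2     2     4     4     6     6     9     9    12    12    16    16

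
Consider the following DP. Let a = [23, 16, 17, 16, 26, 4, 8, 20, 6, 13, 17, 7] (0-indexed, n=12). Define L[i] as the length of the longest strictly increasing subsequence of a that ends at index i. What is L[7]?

3

   i    0    1    2    3    4    5    6    7    8    9   10   11
a[i]   23   16   17   16   26    4    8   20    6   13   17    7
L[i]    1    1    2    1    3    1    2    3    2    3    4    3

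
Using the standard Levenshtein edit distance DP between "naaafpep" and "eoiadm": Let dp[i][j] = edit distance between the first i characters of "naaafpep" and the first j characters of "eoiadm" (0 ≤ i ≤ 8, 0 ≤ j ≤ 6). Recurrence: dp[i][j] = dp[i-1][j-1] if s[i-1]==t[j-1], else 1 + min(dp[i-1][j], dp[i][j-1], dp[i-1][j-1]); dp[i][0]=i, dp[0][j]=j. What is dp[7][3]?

   ''  e  o  i  a  d  m
''  0  1  2  3  4  5  6
 n  1  1  2  3  4  5  6
 a  2  2  2  3  3  4  5
 a  3  3  3  3  3  4  5
 a  4  4  4  4  3  4  5
 f  5  5  5  5  4  4  5
 p  6  6  6  6  5  5  5
 e  7  6  7  7  6  6  6
 p  8  7  7  8  7  7  7

7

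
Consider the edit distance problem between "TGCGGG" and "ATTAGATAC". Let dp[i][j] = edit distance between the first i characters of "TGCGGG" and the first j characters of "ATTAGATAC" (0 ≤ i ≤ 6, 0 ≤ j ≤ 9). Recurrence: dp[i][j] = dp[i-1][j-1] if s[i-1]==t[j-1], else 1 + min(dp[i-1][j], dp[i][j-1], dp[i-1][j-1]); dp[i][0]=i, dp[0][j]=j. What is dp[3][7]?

5

   ''  A  T  T  A  G  A  T  A  C
''  0  1  2  3  4  5  6  7  8  9
 T  1  1  1  2  3  4  5  6  7  8
 G  2  2  2  2  3  3  4  5  6  7
 C  3  3  3  3  3  4  4  5  6  6
 G  4  4  4  4  4  3  4  5  6  7
 G  5  5  5  5  5  4  4  5  6  7
 G  6  6  6  6  6  5  5  5  6  7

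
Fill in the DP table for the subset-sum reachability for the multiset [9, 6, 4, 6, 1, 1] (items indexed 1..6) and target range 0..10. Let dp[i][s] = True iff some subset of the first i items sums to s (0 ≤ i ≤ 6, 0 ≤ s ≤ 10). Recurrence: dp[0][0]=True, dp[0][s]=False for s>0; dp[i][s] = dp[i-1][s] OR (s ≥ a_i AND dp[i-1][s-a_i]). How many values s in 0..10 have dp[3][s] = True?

i\s   0   1   2   3   4   5   6   7   8   9  10
  0   T   F   F   F   F   F   F   F   F   F   F
  1   T   F   F   F   F   F   F   F   F   T   F
  2   T   F   F   F   F   F   T   F   F   T   F
  3   T   F   F   F   T   F   T   F   F   T   T
  4   T   F   F   F   T   F   T   F   F   T   T
  5   T   T   F   F   T   T   T   T   F   T   T
  6   T   T   T   F   T   T   T   T   T   T   T

5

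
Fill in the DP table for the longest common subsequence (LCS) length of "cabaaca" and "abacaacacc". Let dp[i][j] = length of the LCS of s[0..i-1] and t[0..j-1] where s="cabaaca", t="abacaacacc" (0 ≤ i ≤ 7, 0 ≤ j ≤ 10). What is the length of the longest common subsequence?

   ''  a  b  a  c  a  a  c  a  c  c
''  0  0  0  0  0  0  0  0  0  0  0
 c  0  0  0  0  1  1  1  1  1  1  1
 a  0  1  1  1  1  2  2  2  2  2  2
 b  0  1  2  2  2  2  2  2  2  2  2
 a  0  1  2  3  3  3  3  3  3  3  3
 a  0  1  2  3  3  4  4  4  4  4  4
 c  0  1  2  3  4  4  4  5  5  5  5
 a  0  1  2  3  4  5  5  5  6  6  6

6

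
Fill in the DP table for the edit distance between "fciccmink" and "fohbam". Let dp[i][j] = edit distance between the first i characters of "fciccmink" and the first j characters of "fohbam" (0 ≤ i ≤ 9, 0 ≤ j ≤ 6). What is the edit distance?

   ''  f  o  h  b  a  m
''  0  1  2  3  4  5  6
 f  1  0  1  2  3  4  5
 c  2  1  1  2  3  4  5
 i  3  2  2  2  3  4  5
 c  4  3  3  3  3  4  5
 c  5  4  4  4  4  4  5
 m  6  5  5  5  5  5  4
 i  7  6  6  6  6  6  5
 n  8  7  7  7  7  7  6
 k  9  8  8  8  8  8  7

7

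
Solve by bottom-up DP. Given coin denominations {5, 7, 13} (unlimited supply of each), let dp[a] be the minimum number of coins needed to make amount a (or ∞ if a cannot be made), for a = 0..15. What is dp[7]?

1

 a  0  1  2  3  4  5  6  7  8  9 10 11 12 13 14 15
dp  0  -  -  -  -  1  -  1  -  -  2  -  2  1  2  3
(- denotes ∞ / unreachable)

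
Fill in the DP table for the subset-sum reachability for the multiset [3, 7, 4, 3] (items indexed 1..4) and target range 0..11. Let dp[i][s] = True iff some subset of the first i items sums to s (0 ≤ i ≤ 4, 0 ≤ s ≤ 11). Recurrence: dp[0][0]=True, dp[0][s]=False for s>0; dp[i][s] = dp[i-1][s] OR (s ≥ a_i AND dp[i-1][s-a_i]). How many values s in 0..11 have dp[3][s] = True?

6

i\s   0   1   2   3   4   5   6   7   8   9  10  11
  0   T   F   F   F   F   F   F   F   F   F   F   F
  1   T   F   F   T   F   F   F   F   F   F   F   F
  2   T   F   F   T   F   F   F   T   F   F   T   F
  3   T   F   F   T   T   F   F   T   F   F   T   T
  4   T   F   F   T   T   F   T   T   F   F   T   T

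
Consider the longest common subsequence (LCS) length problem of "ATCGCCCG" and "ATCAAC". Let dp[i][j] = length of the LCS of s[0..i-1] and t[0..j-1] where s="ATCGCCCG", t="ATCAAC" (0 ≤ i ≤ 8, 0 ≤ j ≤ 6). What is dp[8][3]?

3

   ''  A  T  C  A  A  C
''  0  0  0  0  0  0  0
 A  0  1  1  1  1  1  1
 T  0  1  2  2  2  2  2
 C  0  1  2  3  3  3  3
 G  0  1  2  3  3  3  3
 C  0  1  2  3  3  3  4
 C  0  1  2  3  3  3  4
 C  0  1  2  3  3  3  4
 G  0  1  2  3  3  3  4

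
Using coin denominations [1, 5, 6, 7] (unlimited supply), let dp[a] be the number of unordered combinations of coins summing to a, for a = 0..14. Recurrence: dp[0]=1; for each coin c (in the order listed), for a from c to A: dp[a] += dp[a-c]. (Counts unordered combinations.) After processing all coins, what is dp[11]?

after  coin     0     1     2     3     4     5     6     7     8     9    10    11    12    13    14
          1     1     1     1     1     1     1     1     1     1     1     1     1     1     1     1
          5     1     1     1     1     1     2     2     2     2     2     3     3     3     3     3
          6     1     1     1     1     1     2     3     3     3     3     4     5     6     6     6
          7     1     1     1     1     1     2     3     4     4     4     5     6     8     9    10

6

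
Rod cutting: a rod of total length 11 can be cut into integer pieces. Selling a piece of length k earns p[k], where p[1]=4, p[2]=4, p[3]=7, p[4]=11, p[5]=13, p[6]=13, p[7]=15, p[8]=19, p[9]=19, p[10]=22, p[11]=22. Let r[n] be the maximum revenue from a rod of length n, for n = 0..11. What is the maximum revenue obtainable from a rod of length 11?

44

   n    0    1    2    3    4    5    6    7    8    9   10   11
r[n]    0    4    8   12   16   20   24   28   32   36   40   44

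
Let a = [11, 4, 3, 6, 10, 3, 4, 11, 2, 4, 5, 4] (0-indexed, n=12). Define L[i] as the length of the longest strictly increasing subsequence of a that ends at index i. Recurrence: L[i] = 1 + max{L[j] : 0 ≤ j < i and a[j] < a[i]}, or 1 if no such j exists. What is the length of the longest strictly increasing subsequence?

   i    0    1    2    3    4    5    6    7    8    9   10   11
a[i]   11    4    3    6   10    3    4   11    2    4    5    4
L[i]    1    1    1    2    3    1    2    4    1    2    3    2

4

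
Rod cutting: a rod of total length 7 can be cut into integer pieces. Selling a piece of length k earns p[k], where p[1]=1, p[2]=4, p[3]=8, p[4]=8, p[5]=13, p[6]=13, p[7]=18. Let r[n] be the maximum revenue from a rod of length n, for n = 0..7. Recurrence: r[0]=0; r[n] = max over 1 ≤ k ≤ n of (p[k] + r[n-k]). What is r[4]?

   n    0    1    2    3    4    5    6    7
r[n]    0    1    4    8    9   13   16   18

9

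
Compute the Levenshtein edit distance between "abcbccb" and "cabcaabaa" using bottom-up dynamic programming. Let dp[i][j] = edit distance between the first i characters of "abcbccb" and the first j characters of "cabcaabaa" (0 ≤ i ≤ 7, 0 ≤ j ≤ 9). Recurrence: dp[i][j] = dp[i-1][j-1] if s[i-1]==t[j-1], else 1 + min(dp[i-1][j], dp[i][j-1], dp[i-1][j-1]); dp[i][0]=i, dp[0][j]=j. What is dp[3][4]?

   ''  c  a  b  c  a  a  b  a  a
''  0  1  2  3  4  5  6  7  8  9
 a  1  1  1  2  3  4  5  6  7  8
 b  2  2  2  1  2  3  4  5  6  7
 c  3  2  3  2  1  2  3  4  5  6
 b  4  3  3  3  2  2  3  3  4  5
 c  5  4  4  4  3  3  3  4  4  5
 c  6  5  5  5  4  4  4  4  5  5
 b  7  6  6  5  5  5  5  4  5  6

1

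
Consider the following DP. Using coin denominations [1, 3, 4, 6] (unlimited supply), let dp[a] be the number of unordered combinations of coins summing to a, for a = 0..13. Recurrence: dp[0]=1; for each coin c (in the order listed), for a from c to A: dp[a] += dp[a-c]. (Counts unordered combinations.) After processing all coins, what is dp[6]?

5

after  coin     0     1     2     3     4     5     6     7     8     9    10    11    12    13
          1     1     1     1     1     1     1     1     1     1     1     1     1     1     1
          3     1     1     1     2     2     2     3     3     3     4     4     4     5     5
          4     1     1     1     2     3     3     4     5     6     7     8     9    11    12
          6     1     1     1     2     3     3     5     6     7     9    11    12    16    18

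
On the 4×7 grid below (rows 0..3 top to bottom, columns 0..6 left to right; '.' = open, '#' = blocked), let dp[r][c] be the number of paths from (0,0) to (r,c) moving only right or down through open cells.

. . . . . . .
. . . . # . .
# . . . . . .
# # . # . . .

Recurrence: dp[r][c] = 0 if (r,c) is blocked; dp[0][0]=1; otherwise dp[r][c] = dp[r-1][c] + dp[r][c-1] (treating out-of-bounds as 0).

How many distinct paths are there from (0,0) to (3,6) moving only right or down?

31

r\c   0   1   2   3   4   5   6
  0   1   1   1   1   1   1   1
  1   1   2   3   4   0   1   2
  2   0   2   5   9   9  10  12
  3   0   0   5   0   9  19  31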